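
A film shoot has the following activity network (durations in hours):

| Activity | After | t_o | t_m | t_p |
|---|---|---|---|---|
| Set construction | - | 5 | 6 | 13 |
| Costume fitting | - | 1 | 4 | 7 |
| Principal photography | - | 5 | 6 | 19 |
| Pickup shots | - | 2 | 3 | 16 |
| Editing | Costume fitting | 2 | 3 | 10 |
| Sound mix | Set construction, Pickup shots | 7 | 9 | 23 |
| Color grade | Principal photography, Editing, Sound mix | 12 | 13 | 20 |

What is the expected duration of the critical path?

te_Set construction = (5 + 4·6 + 13)/6 = 42/6 = 7
te_Costume fitting = (1 + 4·4 + 7)/6 = 24/6 = 4
te_Principal photography = (5 + 4·6 + 19)/6 = 48/6 = 8
te_Pickup shots = (2 + 4·3 + 16)/6 = 30/6 = 5
te_Editing = (2 + 4·3 + 10)/6 = 24/6 = 4
te_Sound mix = (7 + 4·9 + 23)/6 = 66/6 = 11
te_Color grade = (12 + 4·13 + 20)/6 = 84/6 = 14

Forward pass:
ES_Set construction = 0; EF_Set construction = 7
ES_Costume fitting = 0; EF_Costume fitting = 4
ES_Principal photography = 0; EF_Principal photography = 8
ES_Pickup shots = 0; EF_Pickup shots = 5
ES_Editing = 4; EF_Editing = 4+4 = 8
ES_Sound mix = max(EF_Set construction=7, EF_Pickup shots=5) = 7; EF_Sound mix = 7+11 = 18
ES_Color grade = max(EF_Principal photography=8, EF_Editing=8, EF_Sound mix=18) = 18; EF_Color grade = 18+14 = 32
Expected project duration μ = 32 hours. Critical path: Set construction → Sound mix → Color grade.

32 hours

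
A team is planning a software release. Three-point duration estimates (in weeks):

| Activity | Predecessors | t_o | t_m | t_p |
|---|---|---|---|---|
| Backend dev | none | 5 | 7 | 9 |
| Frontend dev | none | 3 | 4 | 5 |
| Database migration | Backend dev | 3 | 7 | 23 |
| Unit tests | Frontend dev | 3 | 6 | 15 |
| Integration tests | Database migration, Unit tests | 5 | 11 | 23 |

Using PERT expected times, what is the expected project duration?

te_Backend dev = (5 + 4·7 + 9)/6 = 42/6 = 7
te_Frontend dev = (3 + 4·4 + 5)/6 = 24/6 = 4
te_Database migration = (3 + 4·7 + 23)/6 = 54/6 = 9
te_Unit tests = (3 + 4·6 + 15)/6 = 42/6 = 7
te_Integration tests = (5 + 4·11 + 23)/6 = 72/6 = 12

Forward pass:
ES_Backend dev = 0; EF_Backend dev = 7
ES_Frontend dev = 0; EF_Frontend dev = 4
ES_Database migration = 7; EF_Database migration = 7+9 = 16
ES_Unit tests = 4; EF_Unit tests = 4+7 = 11
ES_Integration tests = max(EF_Database migration=16, EF_Unit tests=11) = 16; EF_Integration tests = 16+12 = 28
Expected project duration μ = 28 weeks. Critical path: Backend dev → Database migration → Integration tests.

28 weeks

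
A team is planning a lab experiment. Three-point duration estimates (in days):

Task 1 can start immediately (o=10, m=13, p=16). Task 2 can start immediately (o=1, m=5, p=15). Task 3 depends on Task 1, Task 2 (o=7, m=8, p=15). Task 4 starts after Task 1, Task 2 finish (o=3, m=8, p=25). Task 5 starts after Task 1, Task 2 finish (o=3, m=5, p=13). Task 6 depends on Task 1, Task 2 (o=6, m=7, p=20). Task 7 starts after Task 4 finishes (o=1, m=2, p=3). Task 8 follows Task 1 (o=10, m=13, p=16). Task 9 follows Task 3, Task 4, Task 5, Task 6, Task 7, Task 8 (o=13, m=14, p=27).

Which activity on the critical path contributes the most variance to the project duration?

Task 9

te_Task 1 = (10 + 4·13 + 16)/6 = 78/6 = 13; σ²_Task 1 = ((16−10)/6)² = 1.000
te_Task 2 = (1 + 4·5 + 15)/6 = 36/6 = 6; σ²_Task 2 = ((15−1)/6)² = 5.444
te_Task 3 = (7 + 4·8 + 15)/6 = 54/6 = 9; σ²_Task 3 = ((15−7)/6)² = 1.778
te_Task 4 = (3 + 4·8 + 25)/6 = 60/6 = 10; σ²_Task 4 = ((25−3)/6)² = 13.444
te_Task 5 = (3 + 4·5 + 13)/6 = 36/6 = 6; σ²_Task 5 = ((13−3)/6)² = 2.778
te_Task 6 = (6 + 4·7 + 20)/6 = 54/6 = 9; σ²_Task 6 = ((20−6)/6)² = 5.444
te_Task 7 = (1 + 4·2 + 3)/6 = 12/6 = 2; σ²_Task 7 = ((3−1)/6)² = 0.111
te_Task 8 = (10 + 4·13 + 16)/6 = 78/6 = 13; σ²_Task 8 = ((16−10)/6)² = 1.000
te_Task 9 = (13 + 4·14 + 27)/6 = 96/6 = 16; σ²_Task 9 = ((27−13)/6)² = 5.444

Forward pass:
ES_Task 1 = 0; EF_Task 1 = 13
ES_Task 2 = 0; EF_Task 2 = 6
ES_Task 3 = max(EF_Task 1=13, EF_Task 2=6) = 13; EF_Task 3 = 13+9 = 22
ES_Task 4 = max(EF_Task 1=13, EF_Task 2=6) = 13; EF_Task 4 = 13+10 = 23
ES_Task 5 = max(EF_Task 1=13, EF_Task 2=6) = 13; EF_Task 5 = 13+6 = 19
ES_Task 6 = max(EF_Task 1=13, EF_Task 2=6) = 13; EF_Task 6 = 13+9 = 22
ES_Task 7 = 23; EF_Task 7 = 23+2 = 25
ES_Task 8 = 13; EF_Task 8 = 13+13 = 26
ES_Task 9 = max(EF_Task 3=22, EF_Task 4=23, EF_Task 5=19, EF_Task 6=22, EF_Task 7=25, EF_Task 8=26) = 26; EF_Task 9 = 26+16 = 42
Expected project duration μ = 42 days. Critical path: Task 1 → Task 8 → Task 9.

Variances on critical path: σ²_Task 1=1.000, σ²_Task 8=1.000, σ²_Task 9=5.444.
Largest is σ²_Task 9 = 5.444.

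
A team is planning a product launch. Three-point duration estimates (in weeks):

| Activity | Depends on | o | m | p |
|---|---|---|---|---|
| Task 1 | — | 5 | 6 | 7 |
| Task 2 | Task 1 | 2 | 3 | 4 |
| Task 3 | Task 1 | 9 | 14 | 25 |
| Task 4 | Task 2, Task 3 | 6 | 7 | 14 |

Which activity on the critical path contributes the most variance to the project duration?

te_Task 1 = (5 + 4·6 + 7)/6 = 36/6 = 6; σ²_Task 1 = ((7−5)/6)² = 0.111
te_Task 2 = (2 + 4·3 + 4)/6 = 18/6 = 3; σ²_Task 2 = ((4−2)/6)² = 0.111
te_Task 3 = (9 + 4·14 + 25)/6 = 90/6 = 15; σ²_Task 3 = ((25−9)/6)² = 7.111
te_Task 4 = (6 + 4·7 + 14)/6 = 48/6 = 8; σ²_Task 4 = ((14−6)/6)² = 1.778

Forward pass:
ES_Task 1 = 0; EF_Task 1 = 6
ES_Task 2 = 6; EF_Task 2 = 6+3 = 9
ES_Task 3 = 6; EF_Task 3 = 6+15 = 21
ES_Task 4 = max(EF_Task 2=9, EF_Task 3=21) = 21; EF_Task 4 = 21+8 = 29
Expected project duration μ = 29 weeks. Critical path: Task 1 → Task 3 → Task 4.

Variances on critical path: σ²_Task 1=0.111, σ²_Task 3=7.111, σ²_Task 4=1.778.
Largest is σ²_Task 3 = 7.111.

Task 3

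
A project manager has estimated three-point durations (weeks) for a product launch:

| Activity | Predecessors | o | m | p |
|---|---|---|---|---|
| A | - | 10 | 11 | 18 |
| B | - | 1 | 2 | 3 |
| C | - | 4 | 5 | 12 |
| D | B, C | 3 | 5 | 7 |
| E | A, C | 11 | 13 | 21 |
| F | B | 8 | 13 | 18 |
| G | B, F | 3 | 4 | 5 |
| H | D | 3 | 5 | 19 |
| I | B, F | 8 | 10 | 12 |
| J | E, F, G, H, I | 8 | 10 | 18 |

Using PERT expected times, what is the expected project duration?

37 weeks

te_A = (10 + 4·11 + 18)/6 = 72/6 = 12
te_B = (1 + 4·2 + 3)/6 = 12/6 = 2
te_C = (4 + 4·5 + 12)/6 = 36/6 = 6
te_D = (3 + 4·5 + 7)/6 = 30/6 = 5
te_E = (11 + 4·13 + 21)/6 = 84/6 = 14
te_F = (8 + 4·13 + 18)/6 = 78/6 = 13
te_G = (3 + 4·4 + 5)/6 = 24/6 = 4
te_H = (3 + 4·5 + 19)/6 = 42/6 = 7
te_I = (8 + 4·10 + 12)/6 = 60/6 = 10
te_J = (8 + 4·10 + 18)/6 = 66/6 = 11

Forward pass:
ES_A = 0; EF_A = 12
ES_B = 0; EF_B = 2
ES_C = 0; EF_C = 6
ES_D = max(EF_B=2, EF_C=6) = 6; EF_D = 6+5 = 11
ES_E = max(EF_A=12, EF_C=6) = 12; EF_E = 12+14 = 26
ES_F = 2; EF_F = 2+13 = 15
ES_G = max(EF_B=2, EF_F=15) = 15; EF_G = 15+4 = 19
ES_H = 11; EF_H = 11+7 = 18
ES_I = max(EF_B=2, EF_F=15) = 15; EF_I = 15+10 = 25
ES_J = max(EF_E=26, EF_F=15, EF_G=19, EF_H=18, EF_I=25) = 26; EF_J = 26+11 = 37
Expected project duration μ = 37 weeks. Critical path: A → E → J.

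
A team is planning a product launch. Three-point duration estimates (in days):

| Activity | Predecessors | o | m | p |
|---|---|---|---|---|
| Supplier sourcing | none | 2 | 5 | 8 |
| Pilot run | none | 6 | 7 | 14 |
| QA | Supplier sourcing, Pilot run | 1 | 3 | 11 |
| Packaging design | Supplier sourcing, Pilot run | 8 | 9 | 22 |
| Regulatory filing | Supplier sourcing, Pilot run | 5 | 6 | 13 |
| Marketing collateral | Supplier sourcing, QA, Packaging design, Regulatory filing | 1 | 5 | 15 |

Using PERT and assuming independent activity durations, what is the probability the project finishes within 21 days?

te_Supplier sourcing = (2 + 4·5 + 8)/6 = 30/6 = 5; σ²_Supplier sourcing = ((8−2)/6)² = 1.000
te_Pilot run = (6 + 4·7 + 14)/6 = 48/6 = 8; σ²_Pilot run = ((14−6)/6)² = 1.778
te_QA = (1 + 4·3 + 11)/6 = 24/6 = 4; σ²_QA = ((11−1)/6)² = 2.778
te_Packaging design = (8 + 4·9 + 22)/6 = 66/6 = 11; σ²_Packaging design = ((22−8)/6)² = 5.444
te_Regulatory filing = (5 + 4·6 + 13)/6 = 42/6 = 7; σ²_Regulatory filing = ((13−5)/6)² = 1.778
te_Marketing collateral = (1 + 4·5 + 15)/6 = 36/6 = 6; σ²_Marketing collateral = ((15−1)/6)² = 5.444

Forward pass:
ES_Supplier sourcing = 0; EF_Supplier sourcing = 5
ES_Pilot run = 0; EF_Pilot run = 8
ES_QA = max(EF_Supplier sourcing=5, EF_Pilot run=8) = 8; EF_QA = 8+4 = 12
ES_Packaging design = max(EF_Supplier sourcing=5, EF_Pilot run=8) = 8; EF_Packaging design = 8+11 = 19
ES_Regulatory filing = max(EF_Supplier sourcing=5, EF_Pilot run=8) = 8; EF_Regulatory filing = 8+7 = 15
ES_Marketing collateral = max(EF_Supplier sourcing=5, EF_QA=12, EF_Packaging design=19, EF_Regulatory filing=15) = 19; EF_Marketing collateral = 19+6 = 25
Expected project duration μ = 25 days. Critical path: Pilot run → Packaging design → Marketing collateral.

Variance along critical path = 1.778 + 5.444 + 5.444 = 12.667; σ = √12.667 = 3.559 days.
Z = (21 − 25) / 3.559 = -1.124
P(T ≤ 21) = Φ(-1.124) ≈ 0.131

0.131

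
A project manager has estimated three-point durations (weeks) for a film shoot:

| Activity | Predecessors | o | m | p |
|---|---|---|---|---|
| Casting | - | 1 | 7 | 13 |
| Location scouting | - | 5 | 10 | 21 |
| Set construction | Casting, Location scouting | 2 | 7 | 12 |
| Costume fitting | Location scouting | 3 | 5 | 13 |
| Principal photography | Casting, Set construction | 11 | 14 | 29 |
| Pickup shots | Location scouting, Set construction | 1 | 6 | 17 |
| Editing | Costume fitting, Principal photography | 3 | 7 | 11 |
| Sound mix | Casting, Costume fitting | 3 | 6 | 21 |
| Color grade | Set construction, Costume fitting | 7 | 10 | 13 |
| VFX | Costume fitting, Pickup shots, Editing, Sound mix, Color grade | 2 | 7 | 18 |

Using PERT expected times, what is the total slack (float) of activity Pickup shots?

te_Casting = (1 + 4·7 + 13)/6 = 42/6 = 7
te_Location scouting = (5 + 4·10 + 21)/6 = 66/6 = 11
te_Set construction = (2 + 4·7 + 12)/6 = 42/6 = 7
te_Costume fitting = (3 + 4·5 + 13)/6 = 36/6 = 6
te_Principal photography = (11 + 4·14 + 29)/6 = 96/6 = 16
te_Pickup shots = (1 + 4·6 + 17)/6 = 42/6 = 7
te_Editing = (3 + 4·7 + 11)/6 = 42/6 = 7
te_Sound mix = (3 + 4·6 + 21)/6 = 48/6 = 8
te_Color grade = (7 + 4·10 + 13)/6 = 60/6 = 10
te_VFX = (2 + 4·7 + 18)/6 = 48/6 = 8

Forward pass:
ES_Casting = 0; EF_Casting = 7
ES_Location scouting = 0; EF_Location scouting = 11
ES_Set construction = max(EF_Casting=7, EF_Location scouting=11) = 11; EF_Set construction = 11+7 = 18
ES_Costume fitting = 11; EF_Costume fitting = 11+6 = 17
ES_Principal photography = max(EF_Casting=7, EF_Set construction=18) = 18; EF_Principal photography = 18+16 = 34
ES_Pickup shots = max(EF_Location scouting=11, EF_Set construction=18) = 18; EF_Pickup shots = 18+7 = 25
ES_Editing = max(EF_Costume fitting=17, EF_Principal photography=34) = 34; EF_Editing = 34+7 = 41
ES_Sound mix = max(EF_Casting=7, EF_Costume fitting=17) = 17; EF_Sound mix = 17+8 = 25
ES_Color grade = max(EF_Set construction=18, EF_Costume fitting=17) = 18; EF_Color grade = 18+10 = 28
ES_VFX = max(EF_Costume fitting=17, EF_Pickup shots=25, EF_Editing=41, EF_Sound mix=25, EF_Color grade=28) = 41; EF_VFX = 41+8 = 49
Expected project duration μ = 49 weeks. Critical path: Location scouting → Set construction → Principal photography → Editing → VFX.

Backward pass:
LF_VFX = 49; LS_VFX = 49−8 = 41
LF_Color grade = LS_VFX = 41; LS_Color grade = 41−10 = 31
LF_Sound mix = LS_VFX = 41; LS_Sound mix = 41−8 = 33
LF_Editing = LS_VFX = 41; LS_Editing = 41−7 = 34
LF_Pickup shots = LS_VFX = 41; LS_Pickup shots = 41−7 = 34
LF_Principal photography = LS_Editing = 34; LS_Principal photography = 34−16 = 18
LF_Costume fitting = min(LS_Editing=34, LS_Sound mix=33, LS_Color grade=31, LS_VFX=41) = 31; LS_Costume fitting = 31−6 = 25
LF_Set construction = min(LS_Principal photography=18, LS_Pickup shots=34, LS_Color grade=31) = 18; LS_Set construction = 18−7 = 11
LF_Location scouting = min(LS_Set construction=11, LS_Costume fitting=25, LS_Pickup shots=34) = 11; LS_Location scouting = 11−11 = 0
LF_Casting = min(LS_Set construction=11, LS_Principal photography=18, LS_Sound mix=33) = 11; LS_Casting = 11−7 = 4
Slack_Pickup shots = LS_Pickup shots − ES_Pickup shots = 34 − 18 = 16

16 weeks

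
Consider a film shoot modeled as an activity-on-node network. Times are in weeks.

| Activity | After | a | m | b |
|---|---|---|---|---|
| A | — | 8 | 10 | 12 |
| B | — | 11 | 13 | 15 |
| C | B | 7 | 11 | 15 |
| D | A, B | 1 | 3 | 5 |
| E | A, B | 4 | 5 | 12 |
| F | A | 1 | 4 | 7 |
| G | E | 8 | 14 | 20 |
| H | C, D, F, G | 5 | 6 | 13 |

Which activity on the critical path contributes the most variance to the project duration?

G

te_A = (8 + 4·10 + 12)/6 = 60/6 = 10; σ²_A = ((12−8)/6)² = 0.444
te_B = (11 + 4·13 + 15)/6 = 78/6 = 13; σ²_B = ((15−11)/6)² = 0.444
te_C = (7 + 4·11 + 15)/6 = 66/6 = 11; σ²_C = ((15−7)/6)² = 1.778
te_D = (1 + 4·3 + 5)/6 = 18/6 = 3; σ²_D = ((5−1)/6)² = 0.444
te_E = (4 + 4·5 + 12)/6 = 36/6 = 6; σ²_E = ((12−4)/6)² = 1.778
te_F = (1 + 4·4 + 7)/6 = 24/6 = 4; σ²_F = ((7−1)/6)² = 1.000
te_G = (8 + 4·14 + 20)/6 = 84/6 = 14; σ²_G = ((20−8)/6)² = 4.000
te_H = (5 + 4·6 + 13)/6 = 42/6 = 7; σ²_H = ((13−5)/6)² = 1.778

Forward pass:
ES_A = 0; EF_A = 10
ES_B = 0; EF_B = 13
ES_C = 13; EF_C = 13+11 = 24
ES_D = max(EF_A=10, EF_B=13) = 13; EF_D = 13+3 = 16
ES_E = max(EF_A=10, EF_B=13) = 13; EF_E = 13+6 = 19
ES_F = 10; EF_F = 10+4 = 14
ES_G = 19; EF_G = 19+14 = 33
ES_H = max(EF_C=24, EF_D=16, EF_F=14, EF_G=33) = 33; EF_H = 33+7 = 40
Expected project duration μ = 40 weeks. Critical path: B → E → G → H.

Variances on critical path: σ²_B=0.444, σ²_E=1.778, σ²_G=4.000, σ²_H=1.778.
Largest is σ²_G = 4.000.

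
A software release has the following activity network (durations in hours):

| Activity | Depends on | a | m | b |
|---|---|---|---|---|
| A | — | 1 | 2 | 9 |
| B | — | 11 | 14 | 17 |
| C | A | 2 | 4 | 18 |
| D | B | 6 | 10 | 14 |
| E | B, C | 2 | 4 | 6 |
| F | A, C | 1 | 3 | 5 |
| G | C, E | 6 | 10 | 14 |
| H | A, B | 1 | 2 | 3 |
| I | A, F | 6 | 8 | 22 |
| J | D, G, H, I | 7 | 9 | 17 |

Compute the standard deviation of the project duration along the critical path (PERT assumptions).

2.45 hours

te_A = (1 + 4·2 + 9)/6 = 18/6 = 3; σ²_A = ((9−1)/6)² = 1.778
te_B = (11 + 4·14 + 17)/6 = 84/6 = 14; σ²_B = ((17−11)/6)² = 1.000
te_C = (2 + 4·4 + 18)/6 = 36/6 = 6; σ²_C = ((18−2)/6)² = 7.111
te_D = (6 + 4·10 + 14)/6 = 60/6 = 10; σ²_D = ((14−6)/6)² = 1.778
te_E = (2 + 4·4 + 6)/6 = 24/6 = 4; σ²_E = ((6−2)/6)² = 0.444
te_F = (1 + 4·3 + 5)/6 = 18/6 = 3; σ²_F = ((5−1)/6)² = 0.444
te_G = (6 + 4·10 + 14)/6 = 60/6 = 10; σ²_G = ((14−6)/6)² = 1.778
te_H = (1 + 4·2 + 3)/6 = 12/6 = 2; σ²_H = ((3−1)/6)² = 0.111
te_I = (6 + 4·8 + 22)/6 = 60/6 = 10; σ²_I = ((22−6)/6)² = 7.111
te_J = (7 + 4·9 + 17)/6 = 60/6 = 10; σ²_J = ((17−7)/6)² = 2.778

Forward pass:
ES_A = 0; EF_A = 3
ES_B = 0; EF_B = 14
ES_C = 3; EF_C = 3+6 = 9
ES_D = 14; EF_D = 14+10 = 24
ES_E = max(EF_B=14, EF_C=9) = 14; EF_E = 14+4 = 18
ES_F = max(EF_A=3, EF_C=9) = 9; EF_F = 9+3 = 12
ES_G = max(EF_C=9, EF_E=18) = 18; EF_G = 18+10 = 28
ES_H = max(EF_A=3, EF_B=14) = 14; EF_H = 14+2 = 16
ES_I = max(EF_A=3, EF_F=12) = 12; EF_I = 12+10 = 22
ES_J = max(EF_D=24, EF_G=28, EF_H=16, EF_I=22) = 28; EF_J = 28+10 = 38
Expected project duration μ = 38 hours. Critical path: B → E → G → J.

Variance along critical path = 1.000 + 0.444 + 1.778 + 2.778 = 6.000
σ = √6.000 = 2.449 hours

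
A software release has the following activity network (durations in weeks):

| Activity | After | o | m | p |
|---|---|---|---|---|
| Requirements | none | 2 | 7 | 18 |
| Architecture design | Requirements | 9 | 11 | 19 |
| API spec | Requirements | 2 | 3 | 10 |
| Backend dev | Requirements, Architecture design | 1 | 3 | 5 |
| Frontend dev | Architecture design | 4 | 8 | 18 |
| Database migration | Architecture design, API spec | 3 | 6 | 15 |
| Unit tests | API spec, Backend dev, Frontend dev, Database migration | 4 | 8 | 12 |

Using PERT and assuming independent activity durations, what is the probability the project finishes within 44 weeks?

0.955

te_Requirements = (2 + 4·7 + 18)/6 = 48/6 = 8; σ²_Requirements = ((18−2)/6)² = 7.111
te_Architecture design = (9 + 4·11 + 19)/6 = 72/6 = 12; σ²_Architecture design = ((19−9)/6)² = 2.778
te_API spec = (2 + 4·3 + 10)/6 = 24/6 = 4; σ²_API spec = ((10−2)/6)² = 1.778
te_Backend dev = (1 + 4·3 + 5)/6 = 18/6 = 3; σ²_Backend dev = ((5−1)/6)² = 0.444
te_Frontend dev = (4 + 4·8 + 18)/6 = 54/6 = 9; σ²_Frontend dev = ((18−4)/6)² = 5.444
te_Database migration = (3 + 4·6 + 15)/6 = 42/6 = 7; σ²_Database migration = ((15−3)/6)² = 4.000
te_Unit tests = (4 + 4·8 + 12)/6 = 48/6 = 8; σ²_Unit tests = ((12−4)/6)² = 1.778

Forward pass:
ES_Requirements = 0; EF_Requirements = 8
ES_Architecture design = 8; EF_Architecture design = 8+12 = 20
ES_API spec = 8; EF_API spec = 8+4 = 12
ES_Backend dev = max(EF_Requirements=8, EF_Architecture design=20) = 20; EF_Backend dev = 20+3 = 23
ES_Frontend dev = 20; EF_Frontend dev = 20+9 = 29
ES_Database migration = max(EF_Architecture design=20, EF_API spec=12) = 20; EF_Database migration = 20+7 = 27
ES_Unit tests = max(EF_API spec=12, EF_Backend dev=23, EF_Frontend dev=29, EF_Database migration=27) = 29; EF_Unit tests = 29+8 = 37
Expected project duration μ = 37 weeks. Critical path: Requirements → Architecture design → Frontend dev → Unit tests.

Variance along critical path = 7.111 + 2.778 + 5.444 + 1.778 = 17.111; σ = √17.111 = 4.137 weeks.
Z = (44 − 37) / 4.137 = 1.692
P(T ≤ 44) = Φ(1.692) ≈ 0.955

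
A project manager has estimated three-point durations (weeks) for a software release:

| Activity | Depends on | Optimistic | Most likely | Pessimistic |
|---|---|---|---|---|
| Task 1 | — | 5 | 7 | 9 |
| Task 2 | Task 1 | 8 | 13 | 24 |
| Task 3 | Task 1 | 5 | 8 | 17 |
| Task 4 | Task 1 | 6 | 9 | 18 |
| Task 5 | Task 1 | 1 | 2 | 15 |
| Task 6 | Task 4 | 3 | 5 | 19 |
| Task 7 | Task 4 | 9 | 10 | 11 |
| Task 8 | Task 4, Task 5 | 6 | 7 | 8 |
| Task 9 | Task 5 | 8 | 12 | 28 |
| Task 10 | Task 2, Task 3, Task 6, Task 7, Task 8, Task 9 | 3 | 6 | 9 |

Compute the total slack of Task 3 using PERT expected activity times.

11 weeks

te_Task 1 = (5 + 4·7 + 9)/6 = 42/6 = 7
te_Task 2 = (8 + 4·13 + 24)/6 = 84/6 = 14
te_Task 3 = (5 + 4·8 + 17)/6 = 54/6 = 9
te_Task 4 = (6 + 4·9 + 18)/6 = 60/6 = 10
te_Task 5 = (1 + 4·2 + 15)/6 = 24/6 = 4
te_Task 6 = (3 + 4·5 + 19)/6 = 42/6 = 7
te_Task 7 = (9 + 4·10 + 11)/6 = 60/6 = 10
te_Task 8 = (6 + 4·7 + 8)/6 = 42/6 = 7
te_Task 9 = (8 + 4·12 + 28)/6 = 84/6 = 14
te_Task 10 = (3 + 4·6 + 9)/6 = 36/6 = 6

Forward pass:
ES_Task 1 = 0; EF_Task 1 = 7
ES_Task 2 = 7; EF_Task 2 = 7+14 = 21
ES_Task 3 = 7; EF_Task 3 = 7+9 = 16
ES_Task 4 = 7; EF_Task 4 = 7+10 = 17
ES_Task 5 = 7; EF_Task 5 = 7+4 = 11
ES_Task 6 = 17; EF_Task 6 = 17+7 = 24
ES_Task 7 = 17; EF_Task 7 = 17+10 = 27
ES_Task 8 = max(EF_Task 4=17, EF_Task 5=11) = 17; EF_Task 8 = 17+7 = 24
ES_Task 9 = 11; EF_Task 9 = 11+14 = 25
ES_Task 10 = max(EF_Task 2=21, EF_Task 3=16, EF_Task 6=24, EF_Task 7=27, EF_Task 8=24, EF_Task 9=25) = 27; EF_Task 10 = 27+6 = 33
Expected project duration μ = 33 weeks. Critical path: Task 1 → Task 4 → Task 7 → Task 10.

Backward pass:
LF_Task 10 = 33; LS_Task 10 = 33−6 = 27
LF_Task 9 = LS_Task 10 = 27; LS_Task 9 = 27−14 = 13
LF_Task 8 = LS_Task 10 = 27; LS_Task 8 = 27−7 = 20
LF_Task 7 = LS_Task 10 = 27; LS_Task 7 = 27−10 = 17
LF_Task 6 = LS_Task 10 = 27; LS_Task 6 = 27−7 = 20
LF_Task 5 = min(LS_Task 8=20, LS_Task 9=13) = 13; LS_Task 5 = 13−4 = 9
LF_Task 4 = min(LS_Task 6=20, LS_Task 7=17, LS_Task 8=20) = 17; LS_Task 4 = 17−10 = 7
LF_Task 3 = LS_Task 10 = 27; LS_Task 3 = 27−9 = 18
LF_Task 2 = LS_Task 10 = 27; LS_Task 2 = 27−14 = 13
LF_Task 1 = min(LS_Task 2=13, LS_Task 3=18, LS_Task 4=7, LS_Task 5=9) = 7; LS_Task 1 = 7−7 = 0
Slack_Task 3 = LS_Task 3 − ES_Task 3 = 18 − 7 = 11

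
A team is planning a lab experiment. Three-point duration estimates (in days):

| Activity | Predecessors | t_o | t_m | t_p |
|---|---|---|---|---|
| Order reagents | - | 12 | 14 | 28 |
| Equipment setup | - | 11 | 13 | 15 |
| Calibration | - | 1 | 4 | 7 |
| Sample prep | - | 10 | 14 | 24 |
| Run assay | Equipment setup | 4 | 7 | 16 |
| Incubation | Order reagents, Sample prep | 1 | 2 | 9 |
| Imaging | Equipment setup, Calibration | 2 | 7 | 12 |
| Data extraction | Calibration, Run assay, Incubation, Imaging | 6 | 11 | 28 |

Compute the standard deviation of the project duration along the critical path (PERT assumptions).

te_Order reagents = (12 + 4·14 + 28)/6 = 96/6 = 16; σ²_Order reagents = ((28−12)/6)² = 7.111
te_Equipment setup = (11 + 4·13 + 15)/6 = 78/6 = 13; σ²_Equipment setup = ((15−11)/6)² = 0.444
te_Calibration = (1 + 4·4 + 7)/6 = 24/6 = 4; σ²_Calibration = ((7−1)/6)² = 1.000
te_Sample prep = (10 + 4·14 + 24)/6 = 90/6 = 15; σ²_Sample prep = ((24−10)/6)² = 5.444
te_Run assay = (4 + 4·7 + 16)/6 = 48/6 = 8; σ²_Run assay = ((16−4)/6)² = 4.000
te_Incubation = (1 + 4·2 + 9)/6 = 18/6 = 3; σ²_Incubation = ((9−1)/6)² = 1.778
te_Imaging = (2 + 4·7 + 12)/6 = 42/6 = 7; σ²_Imaging = ((12−2)/6)² = 2.778
te_Data extraction = (6 + 4·11 + 28)/6 = 78/6 = 13; σ²_Data extraction = ((28−6)/6)² = 13.444

Forward pass:
ES_Order reagents = 0; EF_Order reagents = 16
ES_Equipment setup = 0; EF_Equipment setup = 13
ES_Calibration = 0; EF_Calibration = 4
ES_Sample prep = 0; EF_Sample prep = 15
ES_Run assay = 13; EF_Run assay = 13+8 = 21
ES_Incubation = max(EF_Order reagents=16, EF_Sample prep=15) = 16; EF_Incubation = 16+3 = 19
ES_Imaging = max(EF_Equipment setup=13, EF_Calibration=4) = 13; EF_Imaging = 13+7 = 20
ES_Data extraction = max(EF_Calibration=4, EF_Run assay=21, EF_Incubation=19, EF_Imaging=20) = 21; EF_Data extraction = 21+13 = 34
Expected project duration μ = 34 days. Critical path: Equipment setup → Run assay → Data extraction.

Variance along critical path = 0.444 + 4.000 + 13.444 = 17.889
σ = √17.889 = 4.230 days

4.23 days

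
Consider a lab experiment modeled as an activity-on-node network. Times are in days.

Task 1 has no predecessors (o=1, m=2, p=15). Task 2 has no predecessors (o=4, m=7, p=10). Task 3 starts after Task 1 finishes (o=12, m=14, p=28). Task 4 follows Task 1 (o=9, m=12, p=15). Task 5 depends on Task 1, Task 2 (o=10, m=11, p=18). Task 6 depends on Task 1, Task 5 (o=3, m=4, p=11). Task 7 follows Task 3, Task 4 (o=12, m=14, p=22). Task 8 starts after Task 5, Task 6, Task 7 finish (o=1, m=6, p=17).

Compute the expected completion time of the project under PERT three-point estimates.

42 days

te_Task 1 = (1 + 4·2 + 15)/6 = 24/6 = 4
te_Task 2 = (4 + 4·7 + 10)/6 = 42/6 = 7
te_Task 3 = (12 + 4·14 + 28)/6 = 96/6 = 16
te_Task 4 = (9 + 4·12 + 15)/6 = 72/6 = 12
te_Task 5 = (10 + 4·11 + 18)/6 = 72/6 = 12
te_Task 6 = (3 + 4·4 + 11)/6 = 30/6 = 5
te_Task 7 = (12 + 4·14 + 22)/6 = 90/6 = 15
te_Task 8 = (1 + 4·6 + 17)/6 = 42/6 = 7

Forward pass:
ES_Task 1 = 0; EF_Task 1 = 4
ES_Task 2 = 0; EF_Task 2 = 7
ES_Task 3 = 4; EF_Task 3 = 4+16 = 20
ES_Task 4 = 4; EF_Task 4 = 4+12 = 16
ES_Task 5 = max(EF_Task 1=4, EF_Task 2=7) = 7; EF_Task 5 = 7+12 = 19
ES_Task 6 = max(EF_Task 1=4, EF_Task 5=19) = 19; EF_Task 6 = 19+5 = 24
ES_Task 7 = max(EF_Task 3=20, EF_Task 4=16) = 20; EF_Task 7 = 20+15 = 35
ES_Task 8 = max(EF_Task 5=19, EF_Task 6=24, EF_Task 7=35) = 35; EF_Task 8 = 35+7 = 42
Expected project duration μ = 42 days. Critical path: Task 1 → Task 3 → Task 7 → Task 8.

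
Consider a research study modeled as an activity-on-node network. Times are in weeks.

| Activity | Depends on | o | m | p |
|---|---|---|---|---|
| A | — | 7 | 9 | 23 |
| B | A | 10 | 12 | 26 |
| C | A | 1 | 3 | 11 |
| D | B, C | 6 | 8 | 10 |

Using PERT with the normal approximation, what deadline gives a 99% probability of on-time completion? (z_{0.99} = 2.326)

te_A = (7 + 4·9 + 23)/6 = 66/6 = 11; σ²_A = ((23−7)/6)² = 7.111
te_B = (10 + 4·12 + 26)/6 = 84/6 = 14; σ²_B = ((26−10)/6)² = 7.111
te_C = (1 + 4·3 + 11)/6 = 24/6 = 4; σ²_C = ((11−1)/6)² = 2.778
te_D = (6 + 4·8 + 10)/6 = 48/6 = 8; σ²_D = ((10−6)/6)² = 0.444

Forward pass:
ES_A = 0; EF_A = 11
ES_B = 11; EF_B = 11+14 = 25
ES_C = 11; EF_C = 11+4 = 15
ES_D = max(EF_B=25, EF_C=15) = 25; EF_D = 25+8 = 33
Expected project duration μ = 33 weeks. Critical path: A → B → D.

Variance along critical path = 7.111 + 7.111 + 0.444 = 14.667; σ = 3.830 weeks.
D = μ + z·σ = 33 + 2.326·3.830 = 41.9 weeks

41.9 weeks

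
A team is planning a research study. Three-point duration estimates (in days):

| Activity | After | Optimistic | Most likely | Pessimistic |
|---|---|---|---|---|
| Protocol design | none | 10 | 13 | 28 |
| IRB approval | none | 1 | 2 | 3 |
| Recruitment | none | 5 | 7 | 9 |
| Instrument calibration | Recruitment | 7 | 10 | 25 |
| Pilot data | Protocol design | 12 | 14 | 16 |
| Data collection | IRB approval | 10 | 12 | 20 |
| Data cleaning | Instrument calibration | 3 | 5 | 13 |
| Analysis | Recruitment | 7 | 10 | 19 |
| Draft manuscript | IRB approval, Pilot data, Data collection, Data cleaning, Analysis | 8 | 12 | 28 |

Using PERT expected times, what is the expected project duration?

43 days

te_Protocol design = (10 + 4·13 + 28)/6 = 90/6 = 15
te_IRB approval = (1 + 4·2 + 3)/6 = 12/6 = 2
te_Recruitment = (5 + 4·7 + 9)/6 = 42/6 = 7
te_Instrument calibration = (7 + 4·10 + 25)/6 = 72/6 = 12
te_Pilot data = (12 + 4·14 + 16)/6 = 84/6 = 14
te_Data collection = (10 + 4·12 + 20)/6 = 78/6 = 13
te_Data cleaning = (3 + 4·5 + 13)/6 = 36/6 = 6
te_Analysis = (7 + 4·10 + 19)/6 = 66/6 = 11
te_Draft manuscript = (8 + 4·12 + 28)/6 = 84/6 = 14

Forward pass:
ES_Protocol design = 0; EF_Protocol design = 15
ES_IRB approval = 0; EF_IRB approval = 2
ES_Recruitment = 0; EF_Recruitment = 7
ES_Instrument calibration = 7; EF_Instrument calibration = 7+12 = 19
ES_Pilot data = 15; EF_Pilot data = 15+14 = 29
ES_Data collection = 2; EF_Data collection = 2+13 = 15
ES_Data cleaning = 19; EF_Data cleaning = 19+6 = 25
ES_Analysis = 7; EF_Analysis = 7+11 = 18
ES_Draft manuscript = max(EF_IRB approval=2, EF_Pilot data=29, EF_Data collection=15, EF_Data cleaning=25, EF_Analysis=18) = 29; EF_Draft manuscript = 29+14 = 43
Expected project duration μ = 43 days. Critical path: Protocol design → Pilot data → Draft manuscript.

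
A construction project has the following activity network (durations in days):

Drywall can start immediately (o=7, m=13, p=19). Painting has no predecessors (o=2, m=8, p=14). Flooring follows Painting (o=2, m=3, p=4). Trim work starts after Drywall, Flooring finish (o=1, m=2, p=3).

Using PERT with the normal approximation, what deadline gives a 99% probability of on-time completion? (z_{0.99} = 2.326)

19.7 days

te_Drywall = (7 + 4·13 + 19)/6 = 78/6 = 13; σ²_Drywall = ((19−7)/6)² = 4.000
te_Painting = (2 + 4·8 + 14)/6 = 48/6 = 8; σ²_Painting = ((14−2)/6)² = 4.000
te_Flooring = (2 + 4·3 + 4)/6 = 18/6 = 3; σ²_Flooring = ((4−2)/6)² = 0.111
te_Trim work = (1 + 4·2 + 3)/6 = 12/6 = 2; σ²_Trim work = ((3−1)/6)² = 0.111

Forward pass:
ES_Drywall = 0; EF_Drywall = 13
ES_Painting = 0; EF_Painting = 8
ES_Flooring = 8; EF_Flooring = 8+3 = 11
ES_Trim work = max(EF_Drywall=13, EF_Flooring=11) = 13; EF_Trim work = 13+2 = 15
Expected project duration μ = 15 days. Critical path: Drywall → Trim work.

Variance along critical path = 4.000 + 0.111 = 4.111; σ = 2.028 days.
D = μ + z·σ = 15 + 2.326·2.028 = 19.7 days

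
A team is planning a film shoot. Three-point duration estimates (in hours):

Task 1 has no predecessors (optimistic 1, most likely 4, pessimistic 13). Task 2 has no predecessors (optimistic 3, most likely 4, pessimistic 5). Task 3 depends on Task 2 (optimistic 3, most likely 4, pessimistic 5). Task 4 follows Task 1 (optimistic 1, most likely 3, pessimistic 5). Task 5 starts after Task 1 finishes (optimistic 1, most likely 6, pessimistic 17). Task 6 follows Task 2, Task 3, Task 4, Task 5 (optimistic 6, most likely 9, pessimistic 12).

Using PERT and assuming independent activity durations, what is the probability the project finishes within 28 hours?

te_Task 1 = (1 + 4·4 + 13)/6 = 30/6 = 5; σ²_Task 1 = ((13−1)/6)² = 4.000
te_Task 2 = (3 + 4·4 + 5)/6 = 24/6 = 4; σ²_Task 2 = ((5−3)/6)² = 0.111
te_Task 3 = (3 + 4·4 + 5)/6 = 24/6 = 4; σ²_Task 3 = ((5−3)/6)² = 0.111
te_Task 4 = (1 + 4·3 + 5)/6 = 18/6 = 3; σ²_Task 4 = ((5−1)/6)² = 0.444
te_Task 5 = (1 + 4·6 + 17)/6 = 42/6 = 7; σ²_Task 5 = ((17−1)/6)² = 7.111
te_Task 6 = (6 + 4·9 + 12)/6 = 54/6 = 9; σ²_Task 6 = ((12−6)/6)² = 1.000

Forward pass:
ES_Task 1 = 0; EF_Task 1 = 5
ES_Task 2 = 0; EF_Task 2 = 4
ES_Task 3 = 4; EF_Task 3 = 4+4 = 8
ES_Task 4 = 5; EF_Task 4 = 5+3 = 8
ES_Task 5 = 5; EF_Task 5 = 5+7 = 12
ES_Task 6 = max(EF_Task 2=4, EF_Task 3=8, EF_Task 4=8, EF_Task 5=12) = 12; EF_Task 6 = 12+9 = 21
Expected project duration μ = 21 hours. Critical path: Task 1 → Task 5 → Task 6.

Variance along critical path = 4.000 + 7.111 + 1.000 = 12.111; σ = √12.111 = 3.480 hours.
Z = (28 − 21) / 3.480 = 2.011
P(T ≤ 28) = Φ(2.011) ≈ 0.978

0.978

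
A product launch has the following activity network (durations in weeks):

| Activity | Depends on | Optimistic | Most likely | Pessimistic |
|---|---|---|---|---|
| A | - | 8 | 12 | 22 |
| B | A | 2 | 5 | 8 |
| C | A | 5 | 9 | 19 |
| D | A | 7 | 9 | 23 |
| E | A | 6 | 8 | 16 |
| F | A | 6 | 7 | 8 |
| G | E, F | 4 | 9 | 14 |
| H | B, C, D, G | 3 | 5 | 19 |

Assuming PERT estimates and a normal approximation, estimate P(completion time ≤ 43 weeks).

te_A = (8 + 4·12 + 22)/6 = 78/6 = 13; σ²_A = ((22−8)/6)² = 5.444
te_B = (2 + 4·5 + 8)/6 = 30/6 = 5; σ²_B = ((8−2)/6)² = 1.000
te_C = (5 + 4·9 + 19)/6 = 60/6 = 10; σ²_C = ((19−5)/6)² = 5.444
te_D = (7 + 4·9 + 23)/6 = 66/6 = 11; σ²_D = ((23−7)/6)² = 7.111
te_E = (6 + 4·8 + 16)/6 = 54/6 = 9; σ²_E = ((16−6)/6)² = 2.778
te_F = (6 + 4·7 + 8)/6 = 42/6 = 7; σ²_F = ((8−6)/6)² = 0.111
te_G = (4 + 4·9 + 14)/6 = 54/6 = 9; σ²_G = ((14−4)/6)² = 2.778
te_H = (3 + 4·5 + 19)/6 = 42/6 = 7; σ²_H = ((19−3)/6)² = 7.111

Forward pass:
ES_A = 0; EF_A = 13
ES_B = 13; EF_B = 13+5 = 18
ES_C = 13; EF_C = 13+10 = 23
ES_D = 13; EF_D = 13+11 = 24
ES_E = 13; EF_E = 13+9 = 22
ES_F = 13; EF_F = 13+7 = 20
ES_G = max(EF_E=22, EF_F=20) = 22; EF_G = 22+9 = 31
ES_H = max(EF_B=18, EF_C=23, EF_D=24, EF_G=31) = 31; EF_H = 31+7 = 38
Expected project duration μ = 38 weeks. Critical path: A → E → G → H.

Variance along critical path = 5.444 + 2.778 + 2.778 + 7.111 = 18.111; σ = √18.111 = 4.256 weeks.
Z = (43 − 38) / 4.256 = 1.175
P(T ≤ 43) = Φ(1.175) ≈ 0.880

0.880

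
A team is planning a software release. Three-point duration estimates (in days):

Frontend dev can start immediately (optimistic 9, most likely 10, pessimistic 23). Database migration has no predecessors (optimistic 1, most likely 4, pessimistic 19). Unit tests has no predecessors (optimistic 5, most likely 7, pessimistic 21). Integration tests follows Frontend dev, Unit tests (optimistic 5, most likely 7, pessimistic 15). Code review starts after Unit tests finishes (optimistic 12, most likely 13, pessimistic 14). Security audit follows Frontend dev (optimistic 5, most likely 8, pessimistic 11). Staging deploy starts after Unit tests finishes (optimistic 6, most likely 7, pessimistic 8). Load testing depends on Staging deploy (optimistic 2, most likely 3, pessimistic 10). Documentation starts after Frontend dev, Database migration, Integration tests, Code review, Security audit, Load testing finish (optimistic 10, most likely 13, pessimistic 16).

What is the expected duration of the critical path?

te_Frontend dev = (9 + 4·10 + 23)/6 = 72/6 = 12
te_Database migration = (1 + 4·4 + 19)/6 = 36/6 = 6
te_Unit tests = (5 + 4·7 + 21)/6 = 54/6 = 9
te_Integration tests = (5 + 4·7 + 15)/6 = 48/6 = 8
te_Code review = (12 + 4·13 + 14)/6 = 78/6 = 13
te_Security audit = (5 + 4·8 + 11)/6 = 48/6 = 8
te_Staging deploy = (6 + 4·7 + 8)/6 = 42/6 = 7
te_Load testing = (2 + 4·3 + 10)/6 = 24/6 = 4
te_Documentation = (10 + 4·13 + 16)/6 = 78/6 = 13

Forward pass:
ES_Frontend dev = 0; EF_Frontend dev = 12
ES_Database migration = 0; EF_Database migration = 6
ES_Unit tests = 0; EF_Unit tests = 9
ES_Integration tests = max(EF_Frontend dev=12, EF_Unit tests=9) = 12; EF_Integration tests = 12+8 = 20
ES_Code review = 9; EF_Code review = 9+13 = 22
ES_Security audit = 12; EF_Security audit = 12+8 = 20
ES_Staging deploy = 9; EF_Staging deploy = 9+7 = 16
ES_Load testing = 16; EF_Load testing = 16+4 = 20
ES_Documentation = max(EF_Frontend dev=12, EF_Database migration=6, EF_Integration tests=20, EF_Code review=22, EF_Security audit=20, EF_Load testing=20) = 22; EF_Documentation = 22+13 = 35
Expected project duration μ = 35 days. Critical path: Unit tests → Code review → Documentation.

35 days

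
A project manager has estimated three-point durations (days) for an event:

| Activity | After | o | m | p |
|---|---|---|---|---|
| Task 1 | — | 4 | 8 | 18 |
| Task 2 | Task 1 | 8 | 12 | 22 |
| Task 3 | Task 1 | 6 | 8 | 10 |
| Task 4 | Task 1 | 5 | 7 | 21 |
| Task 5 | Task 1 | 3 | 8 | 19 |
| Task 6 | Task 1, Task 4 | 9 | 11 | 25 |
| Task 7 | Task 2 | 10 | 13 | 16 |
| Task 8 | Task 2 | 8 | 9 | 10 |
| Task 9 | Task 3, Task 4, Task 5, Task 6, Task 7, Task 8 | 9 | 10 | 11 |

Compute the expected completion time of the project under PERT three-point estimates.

45 days

te_Task 1 = (4 + 4·8 + 18)/6 = 54/6 = 9
te_Task 2 = (8 + 4·12 + 22)/6 = 78/6 = 13
te_Task 3 = (6 + 4·8 + 10)/6 = 48/6 = 8
te_Task 4 = (5 + 4·7 + 21)/6 = 54/6 = 9
te_Task 5 = (3 + 4·8 + 19)/6 = 54/6 = 9
te_Task 6 = (9 + 4·11 + 25)/6 = 78/6 = 13
te_Task 7 = (10 + 4·13 + 16)/6 = 78/6 = 13
te_Task 8 = (8 + 4·9 + 10)/6 = 54/6 = 9
te_Task 9 = (9 + 4·10 + 11)/6 = 60/6 = 10

Forward pass:
ES_Task 1 = 0; EF_Task 1 = 9
ES_Task 2 = 9; EF_Task 2 = 9+13 = 22
ES_Task 3 = 9; EF_Task 3 = 9+8 = 17
ES_Task 4 = 9; EF_Task 4 = 9+9 = 18
ES_Task 5 = 9; EF_Task 5 = 9+9 = 18
ES_Task 6 = max(EF_Task 1=9, EF_Task 4=18) = 18; EF_Task 6 = 18+13 = 31
ES_Task 7 = 22; EF_Task 7 = 22+13 = 35
ES_Task 8 = 22; EF_Task 8 = 22+9 = 31
ES_Task 9 = max(EF_Task 3=17, EF_Task 4=18, EF_Task 5=18, EF_Task 6=31, EF_Task 7=35, EF_Task 8=31) = 35; EF_Task 9 = 35+10 = 45
Expected project duration μ = 45 days. Critical path: Task 1 → Task 2 → Task 7 → Task 9.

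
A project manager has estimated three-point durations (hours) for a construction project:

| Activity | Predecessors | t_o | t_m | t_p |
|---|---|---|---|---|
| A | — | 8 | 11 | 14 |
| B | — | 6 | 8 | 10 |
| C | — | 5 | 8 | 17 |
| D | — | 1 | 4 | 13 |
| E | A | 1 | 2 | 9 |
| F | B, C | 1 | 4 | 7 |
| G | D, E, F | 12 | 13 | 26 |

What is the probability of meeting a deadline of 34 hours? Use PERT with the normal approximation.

te_A = (8 + 4·11 + 14)/6 = 66/6 = 11; σ²_A = ((14−8)/6)² = 1.000
te_B = (6 + 4·8 + 10)/6 = 48/6 = 8; σ²_B = ((10−6)/6)² = 0.444
te_C = (5 + 4·8 + 17)/6 = 54/6 = 9; σ²_C = ((17−5)/6)² = 4.000
te_D = (1 + 4·4 + 13)/6 = 30/6 = 5; σ²_D = ((13−1)/6)² = 4.000
te_E = (1 + 4·2 + 9)/6 = 18/6 = 3; σ²_E = ((9−1)/6)² = 1.778
te_F = (1 + 4·4 + 7)/6 = 24/6 = 4; σ²_F = ((7−1)/6)² = 1.000
te_G = (12 + 4·13 + 26)/6 = 90/6 = 15; σ²_G = ((26−12)/6)² = 5.444

Forward pass:
ES_A = 0; EF_A = 11
ES_B = 0; EF_B = 8
ES_C = 0; EF_C = 9
ES_D = 0; EF_D = 5
ES_E = 11; EF_E = 11+3 = 14
ES_F = max(EF_B=8, EF_C=9) = 9; EF_F = 9+4 = 13
ES_G = max(EF_D=5, EF_E=14, EF_F=13) = 14; EF_G = 14+15 = 29
Expected project duration μ = 29 hours. Critical path: A → E → G.

Variance along critical path = 1.000 + 1.778 + 5.444 = 8.222; σ = √8.222 = 2.867 hours.
Z = (34 − 29) / 2.867 = 1.744
P(T ≤ 34) = Φ(1.744) ≈ 0.959

0.959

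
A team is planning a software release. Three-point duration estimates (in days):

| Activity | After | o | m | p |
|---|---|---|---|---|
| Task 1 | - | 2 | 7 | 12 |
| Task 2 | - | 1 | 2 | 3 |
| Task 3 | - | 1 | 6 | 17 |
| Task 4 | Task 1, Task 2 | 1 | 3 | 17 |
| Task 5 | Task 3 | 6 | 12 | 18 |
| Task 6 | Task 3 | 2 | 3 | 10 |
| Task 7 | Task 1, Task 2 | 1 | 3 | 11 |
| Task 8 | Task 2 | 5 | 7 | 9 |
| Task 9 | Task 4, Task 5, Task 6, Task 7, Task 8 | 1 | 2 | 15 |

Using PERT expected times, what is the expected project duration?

te_Task 1 = (2 + 4·7 + 12)/6 = 42/6 = 7
te_Task 2 = (1 + 4·2 + 3)/6 = 12/6 = 2
te_Task 3 = (1 + 4·6 + 17)/6 = 42/6 = 7
te_Task 4 = (1 + 4·3 + 17)/6 = 30/6 = 5
te_Task 5 = (6 + 4·12 + 18)/6 = 72/6 = 12
te_Task 6 = (2 + 4·3 + 10)/6 = 24/6 = 4
te_Task 7 = (1 + 4·3 + 11)/6 = 24/6 = 4
te_Task 8 = (5 + 4·7 + 9)/6 = 42/6 = 7
te_Task 9 = (1 + 4·2 + 15)/6 = 24/6 = 4

Forward pass:
ES_Task 1 = 0; EF_Task 1 = 7
ES_Task 2 = 0; EF_Task 2 = 2
ES_Task 3 = 0; EF_Task 3 = 7
ES_Task 4 = max(EF_Task 1=7, EF_Task 2=2) = 7; EF_Task 4 = 7+5 = 12
ES_Task 5 = 7; EF_Task 5 = 7+12 = 19
ES_Task 6 = 7; EF_Task 6 = 7+4 = 11
ES_Task 7 = max(EF_Task 1=7, EF_Task 2=2) = 7; EF_Task 7 = 7+4 = 11
ES_Task 8 = 2; EF_Task 8 = 2+7 = 9
ES_Task 9 = max(EF_Task 4=12, EF_Task 5=19, EF_Task 6=11, EF_Task 7=11, EF_Task 8=9) = 19; EF_Task 9 = 19+4 = 23
Expected project duration μ = 23 days. Critical path: Task 3 → Task 5 → Task 9.

23 days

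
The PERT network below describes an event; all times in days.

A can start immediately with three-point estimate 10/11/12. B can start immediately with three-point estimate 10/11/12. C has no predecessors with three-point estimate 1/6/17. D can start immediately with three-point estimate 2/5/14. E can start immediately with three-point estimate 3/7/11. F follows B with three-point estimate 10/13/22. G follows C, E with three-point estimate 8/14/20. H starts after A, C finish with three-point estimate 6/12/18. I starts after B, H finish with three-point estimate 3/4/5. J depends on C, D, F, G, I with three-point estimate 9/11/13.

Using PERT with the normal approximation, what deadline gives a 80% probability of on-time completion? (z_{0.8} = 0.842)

te_A = (10 + 4·11 + 12)/6 = 66/6 = 11; σ²_A = ((12−10)/6)² = 0.111
te_B = (10 + 4·11 + 12)/6 = 66/6 = 11; σ²_B = ((12−10)/6)² = 0.111
te_C = (1 + 4·6 + 17)/6 = 42/6 = 7; σ²_C = ((17−1)/6)² = 7.111
te_D = (2 + 4·5 + 14)/6 = 36/6 = 6; σ²_D = ((14−2)/6)² = 4.000
te_E = (3 + 4·7 + 11)/6 = 42/6 = 7; σ²_E = ((11−3)/6)² = 1.778
te_F = (10 + 4·13 + 22)/6 = 84/6 = 14; σ²_F = ((22−10)/6)² = 4.000
te_G = (8 + 4·14 + 20)/6 = 84/6 = 14; σ²_G = ((20−8)/6)² = 4.000
te_H = (6 + 4·12 + 18)/6 = 72/6 = 12; σ²_H = ((18−6)/6)² = 4.000
te_I = (3 + 4·4 + 5)/6 = 24/6 = 4; σ²_I = ((5−3)/6)² = 0.111
te_J = (9 + 4·11 + 13)/6 = 66/6 = 11; σ²_J = ((13−9)/6)² = 0.444

Forward pass:
ES_A = 0; EF_A = 11
ES_B = 0; EF_B = 11
ES_C = 0; EF_C = 7
ES_D = 0; EF_D = 6
ES_E = 0; EF_E = 7
ES_F = 11; EF_F = 11+14 = 25
ES_G = max(EF_C=7, EF_E=7) = 7; EF_G = 7+14 = 21
ES_H = max(EF_A=11, EF_C=7) = 11; EF_H = 11+12 = 23
ES_I = max(EF_B=11, EF_H=23) = 23; EF_I = 23+4 = 27
ES_J = max(EF_C=7, EF_D=6, EF_F=25, EF_G=21, EF_I=27) = 27; EF_J = 27+11 = 38
Expected project duration μ = 38 days. Critical path: A → H → I → J.

Variance along critical path = 0.111 + 4.000 + 0.111 + 0.444 = 4.667; σ = 2.160 days.
D = μ + z·σ = 38 + 0.842·2.160 = 39.8 days

39.8 days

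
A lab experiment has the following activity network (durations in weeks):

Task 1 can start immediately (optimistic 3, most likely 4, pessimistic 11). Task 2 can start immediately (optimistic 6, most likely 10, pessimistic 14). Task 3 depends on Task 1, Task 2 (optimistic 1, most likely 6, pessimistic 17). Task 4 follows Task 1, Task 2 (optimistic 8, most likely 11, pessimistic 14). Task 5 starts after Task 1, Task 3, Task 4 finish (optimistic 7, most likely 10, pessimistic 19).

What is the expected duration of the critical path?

te_Task 1 = (3 + 4·4 + 11)/6 = 30/6 = 5
te_Task 2 = (6 + 4·10 + 14)/6 = 60/6 = 10
te_Task 3 = (1 + 4·6 + 17)/6 = 42/6 = 7
te_Task 4 = (8 + 4·11 + 14)/6 = 66/6 = 11
te_Task 5 = (7 + 4·10 + 19)/6 = 66/6 = 11

Forward pass:
ES_Task 1 = 0; EF_Task 1 = 5
ES_Task 2 = 0; EF_Task 2 = 10
ES_Task 3 = max(EF_Task 1=5, EF_Task 2=10) = 10; EF_Task 3 = 10+7 = 17
ES_Task 4 = max(EF_Task 1=5, EF_Task 2=10) = 10; EF_Task 4 = 10+11 = 21
ES_Task 5 = max(EF_Task 1=5, EF_Task 3=17, EF_Task 4=21) = 21; EF_Task 5 = 21+11 = 32
Expected project duration μ = 32 weeks. Critical path: Task 2 → Task 4 → Task 5.

32 weeks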